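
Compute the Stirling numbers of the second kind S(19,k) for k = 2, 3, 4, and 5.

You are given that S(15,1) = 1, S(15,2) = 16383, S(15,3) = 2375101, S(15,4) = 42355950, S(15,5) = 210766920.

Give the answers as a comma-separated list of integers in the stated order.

262143, 193448101, 11259666950, 147589284710

r16: T_16,1=1×1+0=1; T_16,2=2×16383+1=32767; T_16,3=3×2375101+16383=7141686; T_16,4=4×42355950+2375101=171798901; T_16,5=5×210766920+42355950=1096190550
r17: T_17,1=1×1+0=1; T_17,2=2×32767+1=65535; T_17,3=3×7141686+32767=21457825; T_17,4=4×171798901+7141686=694337290; T_17,5=5×1096190550+171798901=5652751651
r18: T_18,1=1×1+0=1; T_18,2=2×65535+1=131071; T_18,3=3×21457825+65535=64439010; T_18,4=4×694337290+21457825=2798806985; T_18,5=5×5652751651+694337290=28958095545
r19: T_19,2=2×131071+1=262143; T_19,3=3×64439010+131071=193448101; T_19,4=4×2798806985+64439010=11259666950; T_19,5=5×28958095545+2798806985=147589284710
Read S(19,2) = 262143, S(19,3) = 193448101, S(19,4) = 11259666950, S(19,5) = 147589284710.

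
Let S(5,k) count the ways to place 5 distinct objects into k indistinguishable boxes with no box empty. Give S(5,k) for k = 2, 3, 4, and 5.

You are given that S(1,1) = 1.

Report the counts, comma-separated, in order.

r2: T_2,1=1×1+0=1; T_2,2=2×0+1=1
r3: T_3,1=1×1+0=1; T_3,2=2×1+1=3; T_3,3=3×0+1=1
r4: T_4,1=1×1+0=1; T_4,2=2×3+1=7; T_4,3=3×1+3=6; T_4,4=4×0+1=1
r5: T_5,2=2×7+1=15; T_5,3=3×6+7=25; T_5,4=4×1+6=10; T_5,5=5×0+1=1
Read S(5,2) = 15, S(5,3) = 25, S(5,4) = 10, S(5,5) = 1.

15, 25, 10, 1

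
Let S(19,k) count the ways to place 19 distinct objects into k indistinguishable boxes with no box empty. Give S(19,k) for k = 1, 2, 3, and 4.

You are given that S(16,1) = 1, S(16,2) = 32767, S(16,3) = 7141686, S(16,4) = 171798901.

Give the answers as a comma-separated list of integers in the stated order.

1, 262143, 193448101, 11259666950

r17: T_17,1=1×1+0=1; T_17,2=2×32767+1=65535; T_17,3=3×7141686+32767=21457825; T_17,4=4×171798901+7141686=694337290
r18: T_18,1=1×1+0=1; T_18,2=2×65535+1=131071; T_18,3=3×21457825+65535=64439010; T_18,4=4×694337290+21457825=2798806985
r19: T_19,1=1×1+0=1; T_19,2=2×131071+1=262143; T_19,3=3×64439010+131071=193448101; T_19,4=4×2798806985+64439010=11259666950
Read S(19,1) = 1, S(19,2) = 262143, S(19,3) = 193448101, S(19,4) = 11259666950.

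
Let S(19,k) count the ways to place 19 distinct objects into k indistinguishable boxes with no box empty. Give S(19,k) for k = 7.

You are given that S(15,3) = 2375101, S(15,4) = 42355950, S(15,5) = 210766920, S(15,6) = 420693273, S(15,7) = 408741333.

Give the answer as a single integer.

i=16: T(16,4)=2375101+4·42355950=171798901 | T(16,5)=42355950+5·210766920=1096190550 | T(16,6)=210766920+6·420693273=2734926558 | T(16,7)=420693273+7·408741333=3281882604
i=17: T(17,5)=171798901+5·1096190550=5652751651 | T(17,6)=1096190550+6·2734926558=17505749898 | T(17,7)=2734926558+7·3281882604=25708104786
i=18: T(18,6)=5652751651+6·17505749898=110687251039 | T(18,7)=17505749898+7·25708104786=197462483400
i=19: T(19,7)=110687251039+7·197462483400=1492924634839
Read S(19,7) = 1492924634839.

1492924634839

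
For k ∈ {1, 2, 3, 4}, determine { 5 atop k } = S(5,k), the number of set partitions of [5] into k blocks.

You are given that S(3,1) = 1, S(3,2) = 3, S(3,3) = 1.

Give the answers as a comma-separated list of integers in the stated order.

r4: T_4,1=1×1+0=1; T_4,2=2×3+1=7; T_4,3=3×1+3=6; T_4,4=4×0+1=1
r5: T_5,1=1×1+0=1; T_5,2=2×7+1=15; T_5,3=3×6+7=25; T_5,4=4×1+6=10
Read S(5,1) = 1, S(5,2) = 15, S(5,3) = 25, S(5,4) = 10.

1, 15, 25, 10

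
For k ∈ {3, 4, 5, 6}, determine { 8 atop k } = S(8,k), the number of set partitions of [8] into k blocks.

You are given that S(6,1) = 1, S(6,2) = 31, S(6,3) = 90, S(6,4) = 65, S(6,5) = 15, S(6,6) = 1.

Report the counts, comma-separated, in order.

966, 1701, 1050, 266

@7  (7,2):31·2+1→63, (7,3):90·3+31→301, (7,4):65·4+90→350, (7,5):15·5+65→140, (7,6):1·6+15→21
@8  (8,3):301·3+63→966, (8,4):350·4+301→1701, (8,5):140·5+350→1050, (8,6):21·6+140→266
Read S(8,3) = 966, S(8,4) = 1701, S(8,5) = 1050, S(8,6) = 266.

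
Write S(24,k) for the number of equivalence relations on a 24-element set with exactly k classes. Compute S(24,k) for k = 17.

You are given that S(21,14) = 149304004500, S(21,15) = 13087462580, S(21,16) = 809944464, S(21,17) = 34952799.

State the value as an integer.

1610949936915

r22: T_22,15=15×13087462580+149304004500=345615943200; T_22,16=16×809944464+13087462580=26046574004; T_22,17=17×34952799+809944464=1404142047
r23: T_23,16=16×26046574004+345615943200=762361127264; T_23,17=17×1404142047+26046574004=49916988803
r24: T_24,17=17×49916988803+762361127264=1610949936915
Read S(24,17) = 1610949936915.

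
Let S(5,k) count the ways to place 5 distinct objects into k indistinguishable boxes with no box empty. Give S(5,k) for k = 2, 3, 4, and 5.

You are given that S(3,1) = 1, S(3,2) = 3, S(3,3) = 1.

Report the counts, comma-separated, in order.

15, 25, 10, 1

i=4: T(4,1)=0+1·1=1 | T(4,2)=1+2·3=7 | T(4,3)=3+3·1=6 | T(4,4)=1+4·0=1
i=5: T(5,2)=1+2·7=15 | T(5,3)=7+3·6=25 | T(5,4)=6+4·1=10 | T(5,5)=1+5·0=1
Read S(5,2) = 15, S(5,3) = 25, S(5,4) = 10, S(5,5) = 1.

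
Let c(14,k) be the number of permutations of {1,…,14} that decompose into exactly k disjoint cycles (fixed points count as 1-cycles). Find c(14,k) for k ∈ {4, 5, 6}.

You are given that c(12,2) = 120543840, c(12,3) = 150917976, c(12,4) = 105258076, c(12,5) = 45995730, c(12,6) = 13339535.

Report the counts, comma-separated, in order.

r13: T_13,3=12×150917976+120543840=1931559552; T_13,4=12×105258076+150917976=1414014888; T_13,5=12×45995730+105258076=657206836; T_13,6=12×13339535+45995730=206070150
r14: T_14,4=13×1414014888+1931559552=20313753096; T_14,5=13×657206836+1414014888=9957703756; T_14,6=13×206070150+657206836=3336118786
Read c(14,4) = 20313753096, c(14,5) = 9957703756, c(14,6) = 3336118786.

20313753096, 9957703756, 3336118786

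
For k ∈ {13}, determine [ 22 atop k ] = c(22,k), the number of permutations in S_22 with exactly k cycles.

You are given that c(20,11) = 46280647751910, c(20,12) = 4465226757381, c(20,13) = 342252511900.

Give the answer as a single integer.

373100999802531

i=21: T(21,12)=46280647751910+20·4465226757381=135585182899530 | T(21,13)=4465226757381+20·342252511900=11310276995381
i=22: T(22,13)=135585182899530+21·11310276995381=373100999802531
Read c(22,13) = 373100999802531.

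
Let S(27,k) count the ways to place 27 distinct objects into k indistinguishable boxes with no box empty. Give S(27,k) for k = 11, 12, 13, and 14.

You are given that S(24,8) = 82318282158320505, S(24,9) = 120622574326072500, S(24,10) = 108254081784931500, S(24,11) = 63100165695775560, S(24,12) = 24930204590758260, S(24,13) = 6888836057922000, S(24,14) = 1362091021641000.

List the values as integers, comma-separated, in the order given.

123519417123830092365, 71823166587281982600, 29206898819153109600, 8541149231801585700

r25: T_25,9=9×120622574326072500+82318282158320505=1167921451092973005; T_25,10=10×108254081784931500+120622574326072500=1203163392175387500; T_25,11=11×63100165695775560+108254081784931500=802355904438462660; T_25,12=12×24930204590758260+63100165695775560=362262620784874680; T_25,13=13×6888836057922000+24930204590758260=114485073343744260; T_25,14=14×1362091021641000+6888836057922000=25958110360896000
r26: T_26,10=10×1203163392175387500+1167921451092973005=13199555372846848005; T_26,11=11×802355904438462660+1203163392175387500=10029078340998476760; T_26,12=12×362262620784874680+802355904438462660=5149507353856958820; T_26,13=13×114485073343744260+362262620784874680=1850568574253550060; T_26,14=14×25958110360896000+114485073343744260=477898618396288260
r27: T_27,11=11×10029078340998476760+13199555372846848005=123519417123830092365; T_27,12=12×5149507353856958820+10029078340998476760=71823166587281982600; T_27,13=13×1850568574253550060+5149507353856958820=29206898819153109600; T_27,14=14×477898618396288260+1850568574253550060=8541149231801585700
Read S(27,11) = 123519417123830092365, S(27,12) = 71823166587281982600, S(27,13) = 29206898819153109600, S(27,14) = 8541149231801585700.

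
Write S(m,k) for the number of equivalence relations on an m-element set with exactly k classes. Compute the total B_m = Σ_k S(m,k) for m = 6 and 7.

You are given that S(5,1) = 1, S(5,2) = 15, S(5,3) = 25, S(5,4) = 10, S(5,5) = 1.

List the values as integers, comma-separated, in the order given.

203, 877

[6] T[6,1]:1*1+0=1 · T[6,2]:2*15+1=31 · T[6,3]:3*25+15=90 · T[6,4]:4*10+25=65 · T[6,5]:5*1+10=15 · T[6,6]:6*0+1=1
[7] T[7,1]:1*1+0=1 · T[7,2]:2*31+1=63 · T[7,3]:3*90+31=301 · T[7,4]:4*65+90=350 · T[7,5]:5*15+65=140 · T[7,6]:6*1+15=21 · T[7,7]:7*0+1=1
B_6 = ΣS(6,k) = 1+31+90+65+15+1 = 203
B_7 = ΣS(7,k) = 1+63+301+350+140+21+1 = 877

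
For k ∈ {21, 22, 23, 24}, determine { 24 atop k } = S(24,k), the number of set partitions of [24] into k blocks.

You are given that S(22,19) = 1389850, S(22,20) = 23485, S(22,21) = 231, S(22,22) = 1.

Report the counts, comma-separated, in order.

2454606, 33902, 276, 1

[23] T[23,20]:20*23485+1389850=1859550 · T[23,21]:21*231+23485=28336 · T[23,22]:22*1+231=253 · T[23,23]:23*0+1=1
[24] T[24,21]:21*28336+1859550=2454606 · T[24,22]:22*253+28336=33902 · T[24,23]:23*1+253=276 · T[24,24]:24*0+1=1
Read S(24,21) = 2454606, S(24,22) = 33902, S(24,23) = 276, S(24,24) = 1.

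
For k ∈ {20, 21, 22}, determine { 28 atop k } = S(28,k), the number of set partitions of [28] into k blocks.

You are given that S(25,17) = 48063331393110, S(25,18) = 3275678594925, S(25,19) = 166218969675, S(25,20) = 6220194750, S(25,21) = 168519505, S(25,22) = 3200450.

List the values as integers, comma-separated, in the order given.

474194413703010, 22653141490980, 825906183960

i=26: T(26,18)=48063331393110+18·3275678594925=107025546101760 | T(26,19)=3275678594925+19·166218969675=6433839018750 | T(26,20)=166218969675+20·6220194750=290622864675 | T(26,21)=6220194750+21·168519505=9759104355 | T(26,22)=168519505+22·3200450=238929405
i=27: T(27,19)=107025546101760+19·6433839018750=229268487458010 | T(27,20)=6433839018750+20·290622864675=12246296312250 | T(27,21)=290622864675+21·9759104355=495564056130 | T(27,22)=9759104355+22·238929405=15015551265
i=28: T(28,20)=229268487458010+20·12246296312250=474194413703010 | T(28,21)=12246296312250+21·495564056130=22653141490980 | T(28,22)=495564056130+22·15015551265=825906183960
Read S(28,20) = 474194413703010, S(28,21) = 22653141490980, S(28,22) = 825906183960.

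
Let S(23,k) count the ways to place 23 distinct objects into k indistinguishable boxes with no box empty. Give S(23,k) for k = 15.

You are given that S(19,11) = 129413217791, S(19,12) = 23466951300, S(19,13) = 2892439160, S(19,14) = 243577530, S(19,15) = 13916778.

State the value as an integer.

@20  (20,12):23466951300·12+129413217791→411016633391, (20,13):2892439160·13+23466951300→61068660380, (20,14):243577530·14+2892439160→6302524580, (20,15):13916778·15+243577530→452329200
@21  (21,13):61068660380·13+411016633391→1204909218331, (21,14):6302524580·14+61068660380→149304004500, (21,15):452329200·15+6302524580→13087462580
@22  (22,14):149304004500·14+1204909218331→3295165281331, (22,15):13087462580·15+149304004500→345615943200
@23  (23,15):345615943200·15+3295165281331→8479404429331
Read S(23,15) = 8479404429331.

8479404429331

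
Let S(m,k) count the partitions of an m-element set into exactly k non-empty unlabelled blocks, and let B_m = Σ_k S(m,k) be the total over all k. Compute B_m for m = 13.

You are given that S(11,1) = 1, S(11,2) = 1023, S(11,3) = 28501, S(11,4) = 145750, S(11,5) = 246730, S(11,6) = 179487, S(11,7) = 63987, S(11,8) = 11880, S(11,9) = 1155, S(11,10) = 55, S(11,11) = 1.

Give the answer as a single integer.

27644437

r12: T_12,1=1×1+0=1; T_12,2=2×1023+1=2047; T_12,3=3×28501+1023=86526; T_12,4=4×145750+28501=611501; T_12,5=5×246730+145750=1379400; T_12,6=6×179487+246730=1323652; T_12,7=7×63987+179487=627396; T_12,8=8×11880+63987=159027; T_12,9=9×1155+11880=22275; T_12,10=10×55+1155=1705; T_12,11=11×1+55=66; T_12,12=12×0+1=1
r13: T_13,1=1×1+0=1; T_13,2=2×2047+1=4095; T_13,3=3×86526+2047=261625; T_13,4=4×611501+86526=2532530; T_13,5=5×1379400+611501=7508501; T_13,6=6×1323652+1379400=9321312; T_13,7=7×627396+1323652=5715424; T_13,8=8×159027+627396=1899612; T_13,9=9×22275+159027=359502; T_13,10=10×1705+22275=39325; T_13,11=11×66+1705=2431; T_13,12=12×1+66=78; T_13,13=13×0+1=1
B_13 = ΣS(13,k) = 1+4095+261625+2532530+7508501+9321312+5715424+1899612+359502+39325+2431+78+1 = 27644437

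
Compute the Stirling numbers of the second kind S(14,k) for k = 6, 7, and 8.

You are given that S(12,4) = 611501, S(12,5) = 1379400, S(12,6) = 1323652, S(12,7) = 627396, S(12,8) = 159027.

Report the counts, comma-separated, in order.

63436373, 49329280, 20912320

i=13: T(13,5)=611501+5·1379400=7508501 | T(13,6)=1379400+6·1323652=9321312 | T(13,7)=1323652+7·627396=5715424 | T(13,8)=627396+8·159027=1899612
i=14: T(14,6)=7508501+6·9321312=63436373 | T(14,7)=9321312+7·5715424=49329280 | T(14,8)=5715424+8·1899612=20912320
Read S(14,6) = 63436373, S(14,7) = 49329280, S(14,8) = 20912320.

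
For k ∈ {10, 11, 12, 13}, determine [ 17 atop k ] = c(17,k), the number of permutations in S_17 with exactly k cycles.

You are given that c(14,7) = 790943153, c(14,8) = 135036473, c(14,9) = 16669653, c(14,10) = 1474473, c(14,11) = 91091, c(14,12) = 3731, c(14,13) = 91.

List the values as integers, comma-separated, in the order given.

23057159840, 2185031420, 156952432, 8394022

@15  (15,8):135036473·14+790943153→2681453775, (15,9):16669653·14+135036473→368411615, (15,10):1474473·14+16669653→37312275, (15,11):91091·14+1474473→2749747, (15,12):3731·14+91091→143325, (15,13):91·14+3731→5005
@16  (16,9):368411615·15+2681453775→8207628000, (16,10):37312275·15+368411615→928095740, (16,11):2749747·15+37312275→78558480, (16,12):143325·15+2749747→4899622, (16,13):5005·15+143325→218400
@17  (17,10):928095740·16+8207628000→23057159840, (17,11):78558480·16+928095740→2185031420, (17,12):4899622·16+78558480→156952432, (17,13):218400·16+4899622→8394022
Read c(17,10) = 23057159840, c(17,11) = 2185031420, c(17,12) = 156952432, c(17,13) = 8394022.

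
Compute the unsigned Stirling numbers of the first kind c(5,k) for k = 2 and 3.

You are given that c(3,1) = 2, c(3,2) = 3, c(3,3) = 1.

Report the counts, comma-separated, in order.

@4  (4,1):2·3+0→6, (4,2):3·3+2→11, (4,3):1·3+3→6
@5  (5,2):11·4+6→50, (5,3):6·4+11→35
Read c(5,2) = 50, c(5,3) = 35.

50, 35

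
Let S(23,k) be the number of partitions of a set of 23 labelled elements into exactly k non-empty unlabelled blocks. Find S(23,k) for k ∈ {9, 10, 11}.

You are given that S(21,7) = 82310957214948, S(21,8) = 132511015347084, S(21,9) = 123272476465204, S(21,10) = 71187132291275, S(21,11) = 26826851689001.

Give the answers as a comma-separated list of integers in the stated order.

row 22: T[22][8]=8·132511015347084+82310957214948=1142399079991620  T[22][9]=9·123272476465204+132511015347084=1241963303533920  T[22][10]=10·71187132291275+123272476465204=835143799377954  T[22][11]=11·26826851689001+71187132291275=366282500870286
row 23: T[23][9]=9·1241963303533920+1142399079991620=12320068811796900  T[23][10]=10·835143799377954+1241963303533920=9593401297313460  T[23][11]=11·366282500870286+835143799377954=4864251308951100
Read S(23,9) = 12320068811796900, S(23,10) = 9593401297313460, S(23,11) = 4864251308951100.

12320068811796900, 9593401297313460, 4864251308951100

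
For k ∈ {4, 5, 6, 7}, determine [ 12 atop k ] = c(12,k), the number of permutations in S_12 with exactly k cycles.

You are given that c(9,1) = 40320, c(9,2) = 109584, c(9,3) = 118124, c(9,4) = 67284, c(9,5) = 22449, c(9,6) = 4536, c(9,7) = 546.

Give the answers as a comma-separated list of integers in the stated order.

105258076, 45995730, 13339535, 2637558

@10  (10,2):109584·9+40320→1026576, (10,3):118124·9+109584→1172700, (10,4):67284·9+118124→723680, (10,5):22449·9+67284→269325, (10,6):4536·9+22449→63273, (10,7):546·9+4536→9450
@11  (11,3):1172700·10+1026576→12753576, (11,4):723680·10+1172700→8409500, (11,5):269325·10+723680→3416930, (11,6):63273·10+269325→902055, (11,7):9450·10+63273→157773
@12  (12,4):8409500·11+12753576→105258076, (12,5):3416930·11+8409500→45995730, (12,6):902055·11+3416930→13339535, (12,7):157773·11+902055→2637558
Read c(12,4) = 105258076, c(12,5) = 45995730, c(12,6) = 13339535, c(12,7) = 2637558.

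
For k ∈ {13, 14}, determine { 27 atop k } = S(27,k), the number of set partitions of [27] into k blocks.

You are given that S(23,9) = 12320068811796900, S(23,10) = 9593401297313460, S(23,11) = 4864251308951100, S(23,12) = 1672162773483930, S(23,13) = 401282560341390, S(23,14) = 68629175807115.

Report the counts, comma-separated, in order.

i=24: T(24,10)=12320068811796900+10·9593401297313460=108254081784931500 | T(24,11)=9593401297313460+11·4864251308951100=63100165695775560 | T(24,12)=4864251308951100+12·1672162773483930=24930204590758260 | T(24,13)=1672162773483930+13·401282560341390=6888836057922000 | T(24,14)=401282560341390+14·68629175807115=1362091021641000
i=25: T(25,11)=108254081784931500+11·63100165695775560=802355904438462660 | T(25,12)=63100165695775560+12·24930204590758260=362262620784874680 | T(25,13)=24930204590758260+13·6888836057922000=114485073343744260 | T(25,14)=6888836057922000+14·1362091021641000=25958110360896000
i=26: T(26,12)=802355904438462660+12·362262620784874680=5149507353856958820 | T(26,13)=362262620784874680+13·114485073343744260=1850568574253550060 | T(26,14)=114485073343744260+14·25958110360896000=477898618396288260
i=27: T(27,13)=5149507353856958820+13·1850568574253550060=29206898819153109600 | T(27,14)=1850568574253550060+14·477898618396288260=8541149231801585700
Read S(27,13) = 29206898819153109600, S(27,14) = 8541149231801585700.

29206898819153109600, 8541149231801585700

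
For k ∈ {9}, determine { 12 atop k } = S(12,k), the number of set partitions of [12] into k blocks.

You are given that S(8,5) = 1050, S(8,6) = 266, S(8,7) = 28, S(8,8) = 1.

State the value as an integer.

22275

[9] T[9,6]:6*266+1050=2646 · T[9,7]:7*28+266=462 · T[9,8]:8*1+28=36 · T[9,9]:9*0+1=1
[10] T[10,7]:7*462+2646=5880 · T[10,8]:8*36+462=750 · T[10,9]:9*1+36=45
[11] T[11,8]:8*750+5880=11880 · T[11,9]:9*45+750=1155
[12] T[12,9]:9*1155+11880=22275
Read S(12,9) = 22275.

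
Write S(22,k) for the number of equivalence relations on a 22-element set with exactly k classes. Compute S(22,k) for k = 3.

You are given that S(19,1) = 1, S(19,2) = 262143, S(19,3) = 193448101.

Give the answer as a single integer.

[20] T[20,1]:1*1+0=1 · T[20,2]:2*262143+1=524287 · T[20,3]:3*193448101+262143=580606446
[21] T[21,2]:2*524287+1=1048575 · T[21,3]:3*580606446+524287=1742343625
[22] T[22,3]:3*1742343625+1048575=5228079450
Read S(22,3) = 5228079450.

5228079450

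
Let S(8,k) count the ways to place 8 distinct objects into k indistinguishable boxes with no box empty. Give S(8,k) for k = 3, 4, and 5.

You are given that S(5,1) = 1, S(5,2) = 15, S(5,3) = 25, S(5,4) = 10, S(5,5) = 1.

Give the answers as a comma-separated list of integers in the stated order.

i=6: T(6,1)=0+1·1=1 | T(6,2)=1+2·15=31 | T(6,3)=15+3·25=90 | T(6,4)=25+4·10=65 | T(6,5)=10+5·1=15
i=7: T(7,2)=1+2·31=63 | T(7,3)=31+3·90=301 | T(7,4)=90+4·65=350 | T(7,5)=65+5·15=140
i=8: T(8,3)=63+3·301=966 | T(8,4)=301+4·350=1701 | T(8,5)=350+5·140=1050
Read S(8,3) = 966, S(8,4) = 1701, S(8,5) = 1050.

966, 1701, 1050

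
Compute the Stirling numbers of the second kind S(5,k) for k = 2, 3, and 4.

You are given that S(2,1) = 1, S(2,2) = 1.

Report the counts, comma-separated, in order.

row 3: T[3][1]=1·1+0=1  T[3][2]=2·1+1=3  T[3][3]=3·0+1=1
row 4: T[4][1]=1·1+0=1  T[4][2]=2·3+1=7  T[4][3]=3·1+3=6  T[4][4]=4·0+1=1
row 5: T[5][2]=2·7+1=15  T[5][3]=3·6+7=25  T[5][4]=4·1+6=10
Read S(5,2) = 15, S(5,3) = 25, S(5,4) = 10.

15, 25, 10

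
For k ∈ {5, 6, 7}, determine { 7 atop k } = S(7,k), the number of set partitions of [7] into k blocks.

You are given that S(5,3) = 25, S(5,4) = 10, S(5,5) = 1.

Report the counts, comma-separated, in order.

row 6: T[6][4]=4·10+25=65  T[6][5]=5·1+10=15  T[6][6]=6·0+1=1
row 7: T[7][5]=5·15+65=140  T[7][6]=6·1+15=21  T[7][7]=7·0+1=1
Read S(7,5) = 140, S(7,6) = 21, S(7,7) = 1.

140, 21, 1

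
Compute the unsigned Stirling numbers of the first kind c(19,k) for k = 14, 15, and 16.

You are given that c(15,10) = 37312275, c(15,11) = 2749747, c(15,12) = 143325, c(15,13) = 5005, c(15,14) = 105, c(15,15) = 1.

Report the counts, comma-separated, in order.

row 16: T[16][11]=15·2749747+37312275=78558480  T[16][12]=15·143325+2749747=4899622  T[16][13]=15·5005+143325=218400  T[16][14]=15·105+5005=6580  T[16][15]=15·1+105=120  T[16][16]=15·0+1=1
row 17: T[17][12]=16·4899622+78558480=156952432  T[17][13]=16·218400+4899622=8394022  T[17][14]=16·6580+218400=323680  T[17][15]=16·120+6580=8500  T[17][16]=16·1+120=136
row 18: T[18][13]=17·8394022+156952432=299650806  T[18][14]=17·323680+8394022=13896582  T[18][15]=17·8500+323680=468180  T[18][16]=17·136+8500=10812
row 19: T[19][14]=18·13896582+299650806=549789282  T[19][15]=18·468180+13896582=22323822  T[19][16]=18·10812+468180=662796
Read c(19,14) = 549789282, c(19,15) = 22323822, c(19,16) = 662796.

549789282, 22323822, 662796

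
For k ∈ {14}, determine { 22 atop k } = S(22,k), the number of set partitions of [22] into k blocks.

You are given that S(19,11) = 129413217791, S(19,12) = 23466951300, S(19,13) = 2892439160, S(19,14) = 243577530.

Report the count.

r20: T_20,12=12×23466951300+129413217791=411016633391; T_20,13=13×2892439160+23466951300=61068660380; T_20,14=14×243577530+2892439160=6302524580
r21: T_21,13=13×61068660380+411016633391=1204909218331; T_21,14=14×6302524580+61068660380=149304004500
r22: T_22,14=14×149304004500+1204909218331=3295165281331
Read S(22,14) = 3295165281331.

3295165281331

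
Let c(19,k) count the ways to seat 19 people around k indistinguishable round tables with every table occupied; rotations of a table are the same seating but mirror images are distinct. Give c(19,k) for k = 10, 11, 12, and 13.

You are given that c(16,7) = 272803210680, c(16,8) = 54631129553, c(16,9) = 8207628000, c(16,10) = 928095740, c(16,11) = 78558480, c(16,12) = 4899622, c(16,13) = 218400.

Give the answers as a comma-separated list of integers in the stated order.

i=17: T(17,8)=272803210680+16·54631129553=1146901283528 | T(17,9)=54631129553+16·8207628000=185953177553 | T(17,10)=8207628000+16·928095740=23057159840 | T(17,11)=928095740+16·78558480=2185031420 | T(17,12)=78558480+16·4899622=156952432 | T(17,13)=4899622+16·218400=8394022
i=18: T(18,9)=1146901283528+17·185953177553=4308105301929 | T(18,10)=185953177553+17·23057159840=577924894833 | T(18,11)=23057159840+17·2185031420=60202693980 | T(18,12)=2185031420+17·156952432=4853222764 | T(18,13)=156952432+17·8394022=299650806
i=19: T(19,10)=4308105301929+18·577924894833=14710753408923 | T(19,11)=577924894833+18·60202693980=1661573386473 | T(19,12)=60202693980+18·4853222764=147560703732 | T(19,13)=4853222764+18·299650806=10246937272
Read c(19,10) = 14710753408923, c(19,11) = 1661573386473, c(19,12) = 147560703732, c(19,13) = 10246937272.

14710753408923, 1661573386473, 147560703732, 10246937272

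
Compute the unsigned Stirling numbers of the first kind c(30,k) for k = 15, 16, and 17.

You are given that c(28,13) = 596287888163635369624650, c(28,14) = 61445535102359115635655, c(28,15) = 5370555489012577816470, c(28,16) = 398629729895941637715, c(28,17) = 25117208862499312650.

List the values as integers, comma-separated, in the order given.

8459574446076318147830625, 691254538651580660999025, 48487623689430693038025

row 29: T[29][14]=28·61445535102359115635655+596287888163635369624650=2316762871029690607422990  T[29][15]=28·5370555489012577816470+61445535102359115635655=211821088794711294496815  T[29][16]=28·398629729895941637715+5370555489012577816470=16532187926098943672490  T[29][17]=28·25117208862499312650+398629729895941637715=1101911578045922391915
row 30: T[30][15]=29·211821088794711294496815+2316762871029690607422990=8459574446076318147830625  T[30][16]=29·16532187926098943672490+211821088794711294496815=691254538651580660999025  T[30][17]=29·1101911578045922391915+16532187926098943672490=48487623689430693038025
Read c(30,15) = 8459574446076318147830625, c(30,16) = 691254538651580660999025, c(30,17) = 48487623689430693038025.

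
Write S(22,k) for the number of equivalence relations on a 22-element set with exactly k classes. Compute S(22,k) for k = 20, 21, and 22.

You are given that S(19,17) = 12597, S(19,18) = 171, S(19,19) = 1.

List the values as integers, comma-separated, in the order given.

i=20: T(20,18)=12597+18·171=15675 | T(20,19)=171+19·1=190 | T(20,20)=1+20·0=1
i=21: T(21,19)=15675+19·190=19285 | T(21,20)=190+20·1=210 | T(21,21)=1+21·0=1
i=22: T(22,20)=19285+20·210=23485 | T(22,21)=210+21·1=231 | T(22,22)=1+22·0=1
Read S(22,20) = 23485, S(22,21) = 231, S(22,22) = 1.

23485, 231, 1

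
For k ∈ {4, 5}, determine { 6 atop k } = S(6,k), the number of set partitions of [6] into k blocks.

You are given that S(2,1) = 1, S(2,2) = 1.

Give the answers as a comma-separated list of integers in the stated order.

i=3: T(3,1)=0+1·1=1 | T(3,2)=1+2·1=3 | T(3,3)=1+3·0=1
i=4: T(4,2)=1+2·3=7 | T(4,3)=3+3·1=6 | T(4,4)=1+4·0=1
i=5: T(5,3)=7+3·6=25 | T(5,4)=6+4·1=10 | T(5,5)=1+5·0=1
i=6: T(6,4)=25+4·10=65 | T(6,5)=10+5·1=15
Read S(6,4) = 65, S(6,5) = 15.

65, 15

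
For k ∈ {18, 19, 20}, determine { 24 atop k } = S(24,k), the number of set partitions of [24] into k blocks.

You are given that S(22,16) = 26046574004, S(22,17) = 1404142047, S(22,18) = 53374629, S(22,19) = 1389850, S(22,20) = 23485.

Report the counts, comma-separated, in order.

@23  (23,17):1404142047·17+26046574004→49916988803, (23,18):53374629·18+1404142047→2364885369, (23,19):1389850·19+53374629→79781779, (23,20):23485·20+1389850→1859550
@24  (24,18):2364885369·18+49916988803→92484925445, (24,19):79781779·19+2364885369→3880739170, (24,20):1859550·20+79781779→116972779
Read S(24,18) = 92484925445, S(24,19) = 3880739170, S(24,20) = 116972779.

92484925445, 3880739170, 116972779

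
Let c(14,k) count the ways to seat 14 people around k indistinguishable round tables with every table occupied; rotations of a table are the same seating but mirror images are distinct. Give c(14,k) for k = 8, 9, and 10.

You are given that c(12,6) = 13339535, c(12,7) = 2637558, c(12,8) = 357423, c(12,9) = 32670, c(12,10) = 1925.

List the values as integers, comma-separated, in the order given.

@13  (13,7):2637558·12+13339535→44990231, (13,8):357423·12+2637558→6926634, (13,9):32670·12+357423→749463, (13,10):1925·12+32670→55770
@14  (14,8):6926634·13+44990231→135036473, (14,9):749463·13+6926634→16669653, (14,10):55770·13+749463→1474473
Read c(14,8) = 135036473, c(14,9) = 16669653, c(14,10) = 1474473.

135036473, 16669653, 1474473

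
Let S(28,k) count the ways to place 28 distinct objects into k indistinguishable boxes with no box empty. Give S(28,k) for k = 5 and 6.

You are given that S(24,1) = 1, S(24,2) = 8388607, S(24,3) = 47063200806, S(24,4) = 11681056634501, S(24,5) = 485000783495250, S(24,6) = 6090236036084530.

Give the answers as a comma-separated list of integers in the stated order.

[25] T[25,2]:2*8388607+1=16777215 · T[25,3]:3*47063200806+8388607=141197991025 · T[25,4]:4*11681056634501+47063200806=46771289738810 · T[25,5]:5*485000783495250+11681056634501=2436684974110751 · T[25,6]:6*6090236036084530+485000783495250=37026417000002430
[26] T[26,3]:3*141197991025+16777215=423610750290 · T[26,4]:4*46771289738810+141197991025=187226356946265 · T[26,5]:5*2436684974110751+46771289738810=12230196160292565 · T[26,6]:6*37026417000002430+2436684974110751=224595186974125331
[27] T[27,4]:4*187226356946265+423610750290=749329038535350 · T[27,5]:5*12230196160292565+187226356946265=61338207158409090 · T[27,6]:6*224595186974125331+12230196160292565=1359801318005044551
[28] T[28,5]:5*61338207158409090+749329038535350=307440364830580800 · T[28,6]:6*1359801318005044551+61338207158409090=8220146115188676396
Read S(28,5) = 307440364830580800, S(28,6) = 8220146115188676396.

307440364830580800, 8220146115188676396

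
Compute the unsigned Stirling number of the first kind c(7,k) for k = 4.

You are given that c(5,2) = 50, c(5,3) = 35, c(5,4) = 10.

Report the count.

735

[6] T[6,3]:5*35+50=225 · T[6,4]:5*10+35=85
[7] T[7,4]:6*85+225=735
Read c(7,4) = 735.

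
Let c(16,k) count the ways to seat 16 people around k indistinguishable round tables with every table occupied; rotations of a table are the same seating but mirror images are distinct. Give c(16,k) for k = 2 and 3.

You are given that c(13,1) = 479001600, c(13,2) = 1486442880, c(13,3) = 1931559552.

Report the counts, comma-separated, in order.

[14] T[14,1]:13*479001600+0=6227020800 · T[14,2]:13*1486442880+479001600=19802759040 · T[14,3]:13*1931559552+1486442880=26596717056
[15] T[15,1]:14*6227020800+0=87178291200 · T[15,2]:14*19802759040+6227020800=283465647360 · T[15,3]:14*26596717056+19802759040=392156797824
[16] T[16,2]:15*283465647360+87178291200=4339163001600 · T[16,3]:15*392156797824+283465647360=6165817614720
Read c(16,2) = 4339163001600, c(16,3) = 6165817614720.

4339163001600, 6165817614720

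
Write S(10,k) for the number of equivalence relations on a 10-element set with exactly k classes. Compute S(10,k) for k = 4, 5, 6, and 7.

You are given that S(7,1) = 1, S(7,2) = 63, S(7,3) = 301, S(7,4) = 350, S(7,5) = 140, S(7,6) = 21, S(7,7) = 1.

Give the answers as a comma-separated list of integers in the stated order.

row 8: T[8][2]=2·63+1=127  T[8][3]=3·301+63=966  T[8][4]=4·350+301=1701  T[8][5]=5·140+350=1050  T[8][6]=6·21+140=266  T[8][7]=7·1+21=28
row 9: T[9][3]=3·966+127=3025  T[9][4]=4·1701+966=7770  T[9][5]=5·1050+1701=6951  T[9][6]=6·266+1050=2646  T[9][7]=7·28+266=462
row 10: T[10][4]=4·7770+3025=34105  T[10][5]=5·6951+7770=42525  T[10][6]=6·2646+6951=22827  T[10][7]=7·462+2646=5880
Read S(10,4) = 34105, S(10,5) = 42525, S(10,6) = 22827, S(10,7) = 5880.

34105, 42525, 22827, 5880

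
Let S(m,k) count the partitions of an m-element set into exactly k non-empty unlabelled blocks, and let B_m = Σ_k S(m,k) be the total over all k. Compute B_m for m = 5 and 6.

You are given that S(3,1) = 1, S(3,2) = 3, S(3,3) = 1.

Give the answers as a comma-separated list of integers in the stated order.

i=4: T(4,1)=0+1·1=1 | T(4,2)=1+2·3=7 | T(4,3)=3+3·1=6 | T(4,4)=1+4·0=1
i=5: T(5,1)=0+1·1=1 | T(5,2)=1+2·7=15 | T(5,3)=7+3·6=25 | T(5,4)=6+4·1=10 | T(5,5)=1+5·0=1
i=6: T(6,1)=0+1·1=1 | T(6,2)=1+2·15=31 | T(6,3)=15+3·25=90 | T(6,4)=25+4·10=65 | T(6,5)=10+5·1=15 | T(6,6)=1+6·0=1
B_5 = ΣS(5,k) = 1+15+25+10+1 = 52
B_6 = ΣS(6,k) = 1+31+90+65+15+1 = 203

52, 203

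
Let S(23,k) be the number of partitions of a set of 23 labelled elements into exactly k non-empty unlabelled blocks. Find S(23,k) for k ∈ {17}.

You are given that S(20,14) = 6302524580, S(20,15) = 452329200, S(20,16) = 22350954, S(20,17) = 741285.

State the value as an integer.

row 21: T[21][15]=15·452329200+6302524580=13087462580  T[21][16]=16·22350954+452329200=809944464  T[21][17]=17·741285+22350954=34952799
row 22: T[22][16]=16·809944464+13087462580=26046574004  T[22][17]=17·34952799+809944464=1404142047
row 23: T[23][17]=17·1404142047+26046574004=49916988803
Read S(23,17) = 49916988803.

49916988803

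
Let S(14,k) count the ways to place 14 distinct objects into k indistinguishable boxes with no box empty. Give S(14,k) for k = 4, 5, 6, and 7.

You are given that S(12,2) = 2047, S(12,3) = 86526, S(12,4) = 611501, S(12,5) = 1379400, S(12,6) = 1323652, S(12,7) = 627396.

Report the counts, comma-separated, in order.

10391745, 40075035, 63436373, 49329280

i=13: T(13,3)=2047+3·86526=261625 | T(13,4)=86526+4·611501=2532530 | T(13,5)=611501+5·1379400=7508501 | T(13,6)=1379400+6·1323652=9321312 | T(13,7)=1323652+7·627396=5715424
i=14: T(14,4)=261625+4·2532530=10391745 | T(14,5)=2532530+5·7508501=40075035 | T(14,6)=7508501+6·9321312=63436373 | T(14,7)=9321312+7·5715424=49329280
Read S(14,4) = 10391745, S(14,5) = 40075035, S(14,6) = 63436373, S(14,7) = 49329280.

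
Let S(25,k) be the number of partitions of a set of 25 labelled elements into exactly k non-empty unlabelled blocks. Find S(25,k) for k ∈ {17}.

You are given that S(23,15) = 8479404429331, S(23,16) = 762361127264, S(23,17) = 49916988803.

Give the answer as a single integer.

row 24: T[24][16]=16·762361127264+8479404429331=20677182465555  T[24][17]=17·49916988803+762361127264=1610949936915
row 25: T[25][17]=17·1610949936915+20677182465555=48063331393110
Read S(25,17) = 48063331393110.

48063331393110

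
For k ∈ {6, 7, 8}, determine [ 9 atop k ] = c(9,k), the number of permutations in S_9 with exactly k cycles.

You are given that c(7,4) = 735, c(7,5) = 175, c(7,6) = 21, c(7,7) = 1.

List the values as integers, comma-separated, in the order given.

[8] T[8,5]:7*175+735=1960 · T[8,6]:7*21+175=322 · T[8,7]:7*1+21=28 · T[8,8]:7*0+1=1
[9] T[9,6]:8*322+1960=4536 · T[9,7]:8*28+322=546 · T[9,8]:8*1+28=36
Read c(9,6) = 4536, c(9,7) = 546, c(9,8) = 36.

4536, 546, 36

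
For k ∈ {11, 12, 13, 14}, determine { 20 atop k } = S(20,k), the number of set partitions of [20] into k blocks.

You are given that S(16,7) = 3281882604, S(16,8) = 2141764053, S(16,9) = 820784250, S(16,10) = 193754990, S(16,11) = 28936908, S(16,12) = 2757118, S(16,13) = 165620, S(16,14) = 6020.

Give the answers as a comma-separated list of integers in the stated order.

1900842429486, 411016633391, 61068660380, 6302524580

r17: T_17,8=8×2141764053+3281882604=20415995028; T_17,9=9×820784250+2141764053=9528822303; T_17,10=10×193754990+820784250=2758334150; T_17,11=11×28936908+193754990=512060978; T_17,12=12×2757118+28936908=62022324; T_17,13=13×165620+2757118=4910178; T_17,14=14×6020+165620=249900
r18: T_18,9=9×9528822303+20415995028=106175395755; T_18,10=10×2758334150+9528822303=37112163803; T_18,11=11×512060978+2758334150=8391004908; T_18,12=12×62022324+512060978=1256328866; T_18,13=13×4910178+62022324=125854638; T_18,14=14×249900+4910178=8408778
r19: T_19,10=10×37112163803+106175395755=477297033785; T_19,11=11×8391004908+37112163803=129413217791; T_19,12=12×1256328866+8391004908=23466951300; T_19,13=13×125854638+1256328866=2892439160; T_19,14=14×8408778+125854638=243577530
r20: T_20,11=11×129413217791+477297033785=1900842429486; T_20,12=12×23466951300+129413217791=411016633391; T_20,13=13×2892439160+23466951300=61068660380; T_20,14=14×243577530+2892439160=6302524580
Read S(20,11) = 1900842429486, S(20,12) = 411016633391, S(20,13) = 61068660380, S(20,14) = 6302524580.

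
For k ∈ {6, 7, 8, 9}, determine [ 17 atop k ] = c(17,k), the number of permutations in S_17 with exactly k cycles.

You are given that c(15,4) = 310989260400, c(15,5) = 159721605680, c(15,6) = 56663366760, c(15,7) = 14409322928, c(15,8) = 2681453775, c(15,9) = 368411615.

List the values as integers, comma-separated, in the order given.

18861567058880, 5374523477960, 1146901283528, 185953177553

@16  (16,5):159721605680·15+310989260400→2706813345600, (16,6):56663366760·15+159721605680→1009672107080, (16,7):14409322928·15+56663366760→272803210680, (16,8):2681453775·15+14409322928→54631129553, (16,9):368411615·15+2681453775→8207628000
@17  (17,6):1009672107080·16+2706813345600→18861567058880, (17,7):272803210680·16+1009672107080→5374523477960, (17,8):54631129553·16+272803210680→1146901283528, (17,9):8207628000·16+54631129553→185953177553
Read c(17,6) = 18861567058880, c(17,7) = 5374523477960, c(17,8) = 1146901283528, c(17,9) = 185953177553.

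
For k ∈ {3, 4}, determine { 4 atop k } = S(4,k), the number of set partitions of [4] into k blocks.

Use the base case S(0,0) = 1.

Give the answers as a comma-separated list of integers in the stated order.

6, 1

@1  (1,1):0·1+1→1
@2  (2,1):1·1+0→1, (2,2):0·2+1→1
@3  (3,2):1·2+1→3, (3,3):0·3+1→1
@4  (4,3):1·3+3→6, (4,4):0·4+1→1
Read S(4,3) = 6, S(4,4) = 1.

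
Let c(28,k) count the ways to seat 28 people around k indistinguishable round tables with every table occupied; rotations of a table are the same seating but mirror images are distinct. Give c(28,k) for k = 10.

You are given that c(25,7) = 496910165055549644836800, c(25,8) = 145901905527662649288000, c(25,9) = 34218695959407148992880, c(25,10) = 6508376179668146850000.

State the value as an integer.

r26: T_26,8=25×145901905527662649288000+496910165055549644836800=4144457803247115877036800; T_26,9=25×34218695959407148992880+145901905527662649288000=1001369304512841374110000; T_26,10=25×6508376179668146850000+34218695959407148992880=196928100451110820242880
r27: T_27,9=26×1001369304512841374110000+4144457803247115877036800=30180059720580991603896800; T_27,10=26×196928100451110820242880+1001369304512841374110000=6121499916241722700424880
r28: T_28,10=27×6121499916241722700424880+30180059720580991603896800=195460557459107504515368560
Read c(28,10) = 195460557459107504515368560.

195460557459107504515368560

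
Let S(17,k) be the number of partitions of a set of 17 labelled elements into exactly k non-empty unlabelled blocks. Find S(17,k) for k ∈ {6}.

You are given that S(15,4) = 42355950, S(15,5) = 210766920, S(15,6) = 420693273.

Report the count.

r16: T_16,5=5×210766920+42355950=1096190550; T_16,6=6×420693273+210766920=2734926558
r17: T_17,6=6×2734926558+1096190550=17505749898
Read S(17,6) = 17505749898.

17505749898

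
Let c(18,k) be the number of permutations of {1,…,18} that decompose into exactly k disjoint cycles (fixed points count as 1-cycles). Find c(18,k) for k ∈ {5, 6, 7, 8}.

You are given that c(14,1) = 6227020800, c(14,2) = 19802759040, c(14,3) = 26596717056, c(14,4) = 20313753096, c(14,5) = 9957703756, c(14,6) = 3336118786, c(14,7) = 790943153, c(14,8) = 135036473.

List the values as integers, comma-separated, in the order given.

909299905844112, 369012649234384, 110228466184200, 24871845297936

i=15: T(15,2)=6227020800+14·19802759040=283465647360 | T(15,3)=19802759040+14·26596717056=392156797824 | T(15,4)=26596717056+14·20313753096=310989260400 | T(15,5)=20313753096+14·9957703756=159721605680 | T(15,6)=9957703756+14·3336118786=56663366760 | T(15,7)=3336118786+14·790943153=14409322928 | T(15,8)=790943153+14·135036473=2681453775
i=16: T(16,3)=283465647360+15·392156797824=6165817614720 | T(16,4)=392156797824+15·310989260400=5056995703824 | T(16,5)=310989260400+15·159721605680=2706813345600 | T(16,6)=159721605680+15·56663366760=1009672107080 | T(16,7)=56663366760+15·14409322928=272803210680 | T(16,8)=14409322928+15·2681453775=54631129553
i=17: T(17,4)=6165817614720+16·5056995703824=87077748875904 | T(17,5)=5056995703824+16·2706813345600=48366009233424 | T(17,6)=2706813345600+16·1009672107080=18861567058880 | T(17,7)=1009672107080+16·272803210680=5374523477960 | T(17,8)=272803210680+16·54631129553=1146901283528
i=18: T(18,5)=87077748875904+17·48366009233424=909299905844112 | T(18,6)=48366009233424+17·18861567058880=369012649234384 | T(18,7)=18861567058880+17·5374523477960=110228466184200 | T(18,8)=5374523477960+17·1146901283528=24871845297936
Read c(18,5) = 909299905844112, c(18,6) = 369012649234384, c(18,7) = 110228466184200, c(18,8) = 24871845297936.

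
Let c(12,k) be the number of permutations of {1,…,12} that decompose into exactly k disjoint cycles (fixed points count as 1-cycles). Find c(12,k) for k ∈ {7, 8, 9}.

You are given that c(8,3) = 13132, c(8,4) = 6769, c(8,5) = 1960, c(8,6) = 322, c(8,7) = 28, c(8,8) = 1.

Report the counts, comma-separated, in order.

2637558, 357423, 32670

row 9: T[9][4]=8·6769+13132=67284  T[9][5]=8·1960+6769=22449  T[9][6]=8·322+1960=4536  T[9][7]=8·28+322=546  T[9][8]=8·1+28=36  T[9][9]=8·0+1=1
row 10: T[10][5]=9·22449+67284=269325  T[10][6]=9·4536+22449=63273  T[10][7]=9·546+4536=9450  T[10][8]=9·36+546=870  T[10][9]=9·1+36=45
row 11: T[11][6]=10·63273+269325=902055  T[11][7]=10·9450+63273=157773  T[11][8]=10·870+9450=18150  T[11][9]=10·45+870=1320
row 12: T[12][7]=11·157773+902055=2637558  T[12][8]=11·18150+157773=357423  T[12][9]=11·1320+18150=32670
Read c(12,7) = 2637558, c(12,8) = 357423, c(12,9) = 32670.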